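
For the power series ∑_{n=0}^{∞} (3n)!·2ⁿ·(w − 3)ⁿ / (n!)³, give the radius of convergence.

By the ratio test, |a_{n+1}/a_n| = (3n+1)·(3n+2)·(3n+3)/(n+1)³ · 2 → 54.
Convergence for |w − 3| · 54 < 1, i.e. |w − 3| < 1/54. So R = 1/54.

R = 1/54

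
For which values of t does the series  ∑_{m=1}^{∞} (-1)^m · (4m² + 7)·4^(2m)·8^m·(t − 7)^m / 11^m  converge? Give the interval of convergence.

(885/128, 907/128)

The ratio of consecutive coefficients is [(4(m+1)² + 7)/(4m² + 7)] · 16·8/11 → 128/11.
The series converges when 128/11 · |t − 7| < 1, giving R = 11/128.
At t = 907/128: the m-th term does not approach 0; divergence by the term test.
Endpoint t = 885/128: the terms do not tend to 0, so the series diverges.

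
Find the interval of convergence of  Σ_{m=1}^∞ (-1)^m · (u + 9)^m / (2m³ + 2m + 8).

[-10, -8]

Ratio test: |a_{m+1}/a_m| = (2m³ + 2m + 8)/(2(m+1)³ + 2(m+1) + 8) → 1 as m → ∞.
So the series converges when |u + 9| < 1 and diverges when |u + 9| > 1; R = 1.
At u = -8: absolute convergence follows by limit comparison with Σ 1/m³.
Endpoint u = -10: absolute convergence follows by limit comparison with Σ 1/m³.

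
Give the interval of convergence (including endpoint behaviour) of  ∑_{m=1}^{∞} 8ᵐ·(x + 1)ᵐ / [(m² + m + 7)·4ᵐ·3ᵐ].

[-5/2, 1/2]

Apply the ratio test: |a_{m+1}| / |a_m| = [(m² + m + 7)/((m+1)² + (m+1) + 7)] · 8/(4·3), which tends to 2/3 as m → ∞.
Convergence for |x + 1| · 2/3 < 1, i.e. |x + 1| < 3/2. So R = 3/2.
When x = 1/2, the terms are on the order of 1/m², so the series converges absolutely by comparison with the p-series (p = 2 > 1).
When x = -5/2, the series is dominated by a constant times Σ 1/m², which converges (p = 2 > 1).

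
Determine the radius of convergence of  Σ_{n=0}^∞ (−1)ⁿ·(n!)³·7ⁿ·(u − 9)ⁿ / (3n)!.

Apply the ratio test: |a_{n+1}| / |a_n| = (n+1)³/[(3n+1)·(3n+2)·(3n+3)] · 7, which tends to 7/27 as n → ∞.
Hence the series converges for |u − 9| < 1/(7/27) = 27/7, so the radius of convergence is 27/7.

R = 27/7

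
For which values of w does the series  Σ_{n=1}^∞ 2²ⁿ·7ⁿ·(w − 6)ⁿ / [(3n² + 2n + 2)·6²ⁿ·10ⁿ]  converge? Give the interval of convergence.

[-48/7, 132/7]

Ratio test: |a_{n+1}/a_n| = [(3n² + 2n + 2)/(3(n+1)² + 2(n+1) + 2)] · 4·7/(36·10) → 7/90 as n → ∞.
Thus R = 1/(7/90) = 90/7.
Check w = 132/7: absolute convergence follows by limit comparison with Σ 1/n².
At w = -48/7: the series is dominated by a constant times Σ 1/n², which converges (p = 2 > 1).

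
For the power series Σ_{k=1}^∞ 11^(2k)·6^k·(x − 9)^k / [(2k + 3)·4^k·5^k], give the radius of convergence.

R = 10/363

Ratio test: |a_{k+1}/a_k| = [(2k + 3)/(2(k+1) + 3)] · 121·6/(4·5) → 363/10 as k → ∞.
Convergence for |x − 9| · 363/10 < 1, i.e. |x − 9| < 10/363. So R = 10/363.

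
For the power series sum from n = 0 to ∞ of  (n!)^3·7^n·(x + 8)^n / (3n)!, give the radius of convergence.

R = 27/7

By the ratio test, |a_{n+1}/a_n| = (n+1)³/[(3n+1)·(3n+2)·(3n+3)] · 7 → 7/27.
Hence the series converges for |x + 8| < 1/(7/27) = 27/7, so the radius of convergence is 27/7.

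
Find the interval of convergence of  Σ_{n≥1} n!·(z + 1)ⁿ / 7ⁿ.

The ratio of consecutive coefficients is (n+1) · 1/7 → ∞.
Since the ratio → ∞, the series diverges for every z ≠ -1, and R = 0.

{-1}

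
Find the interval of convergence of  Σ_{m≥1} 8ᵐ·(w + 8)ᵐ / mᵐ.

(−∞, ∞)

Applying the root test, |a_m|^(1/m) = 8/m → 0.
The limit is 0 for every w, so R = ∞.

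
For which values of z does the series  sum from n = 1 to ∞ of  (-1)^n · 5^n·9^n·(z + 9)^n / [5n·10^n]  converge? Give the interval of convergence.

The ratio of consecutive coefficients is [5n/5(n+1)] · 5·9/10 → 9/2.
The series converges when 9/2 · |z + 9| < 1, giving R = 2/9.
At z = -79/9: convergence follows from the alternating series test (terms decrease monotonically to 0).
When z = -83/9, comparison with the harmonic series Σ 1/n shows the series diverges.

(-83/9, -79/9]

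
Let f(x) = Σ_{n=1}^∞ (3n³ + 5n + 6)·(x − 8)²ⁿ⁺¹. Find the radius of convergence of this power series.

R = 1

Apply the ratio test: |a_{n+1}| / |a_n| = (3(n+1)³ + 5(n+1) + 6)/(3n³ + 5n + 6), which tends to 1 as n → ∞.
Since the exponent of (x − 8) increases by 2 each term, convergence requires |x − 8|² < 1, hence R = 1.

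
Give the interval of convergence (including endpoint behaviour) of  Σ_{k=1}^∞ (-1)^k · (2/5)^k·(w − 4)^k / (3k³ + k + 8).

By the ratio test, |a_{k+1}/a_k| = [(3k³ + k + 8)/(3(k+1)³ + (k+1) + 8)] · 2/5 → 2/5.
The series converges when 2/5 · |w − 4| < 1, giving R = 5/2.
When w = 13/2, absolute convergence follows by limit comparison with Σ 1/k³.
When w = 3/2, the series is dominated by a constant times Σ 1/k³, which converges (p = 3 > 1).

[3/2, 13/2]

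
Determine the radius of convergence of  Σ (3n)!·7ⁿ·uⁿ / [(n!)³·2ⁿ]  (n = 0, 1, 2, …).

By the ratio test, |a_{n+1}/a_n| = (3n+1)·(3n+2)·(3n+3)/(n+1)³ · 7/2 → 189/2.
Hence the series converges for |u| < 1/(189/2) = 2/189, so the radius of convergence is 2/189.

R = 2/189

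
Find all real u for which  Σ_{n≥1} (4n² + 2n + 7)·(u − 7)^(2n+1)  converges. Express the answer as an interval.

(6, 8)

The ratio of consecutive coefficients is (4(n+1)² + 2(n+1) + 7)/(4n² + 2n + 7) → 1.
Since the exponent of (u − 7) increases by 2 each term, convergence requires |u − 7|² < 1, hence R = 1.
Endpoint u = 8: the terms do not tend to 0, so the series diverges.
At u = 6: the terms have absolute value of order n², which does not tend to 0, so the series diverges by the divergence test.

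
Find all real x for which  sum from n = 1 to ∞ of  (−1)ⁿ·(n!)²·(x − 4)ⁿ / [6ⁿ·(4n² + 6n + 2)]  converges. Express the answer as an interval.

{4}

By the ratio test, |a_{n+1}/a_n| = (n+1)² · 1/6 · (4n² + 6n + 2)/(4(n+1)² + 6(n+1) + 2) → ∞.
Since the ratio → ∞, the series diverges for every x ≠ 4, and R = 0.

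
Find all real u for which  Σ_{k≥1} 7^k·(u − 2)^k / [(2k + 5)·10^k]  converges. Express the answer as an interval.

Apply the ratio test: |a_{k+1}| / |a_k| = [(2k + 5)/(2(k+1) + 5)] · 7/10, which tends to 7/10 as k → ∞.
Hence the series converges for |u − 2| < 1/(7/10) = 10/7, so the radius of convergence is 10/7.
At u = 24/7: the terms are asymptotic to a nonzero constant times 1/k, so the series diverges by limit comparison with Σ 1/k.
When u = 4/7, an alternating series whose terms decrease to 0 in absolute value, so it converges by the Leibniz criterion.

[4/7, 24/7)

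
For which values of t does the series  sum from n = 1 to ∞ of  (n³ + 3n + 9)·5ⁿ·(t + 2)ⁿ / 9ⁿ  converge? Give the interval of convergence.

Ratio test: |a_{n+1}/a_n| = [((n+1)³ + 3(n+1) + 9)/(n³ + 3n + 9)] · 5/9 → 5/9 as n → ∞.
The series converges when 5/9 · |t + 2| < 1, giving R = 9/5.
At t = -1/5: the n-th term does not approach 0; divergence by the term test.
Endpoint t = -19/5: the terms have absolute value of order n³, which does not tend to 0, so the series diverges by the divergence test.

(-19/5, -1/5)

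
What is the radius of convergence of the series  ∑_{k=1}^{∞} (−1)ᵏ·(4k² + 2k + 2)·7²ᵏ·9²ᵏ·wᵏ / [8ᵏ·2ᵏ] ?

Ratio test: |a_{k+1}/a_k| = [(4(k+1)² + 2(k+1) + 2)/(4k² + 2k + 2)] · 49·81/(8·2) → 3969/16 as k → ∞.
Thus R = 1/(3969/16) = 16/3969.

R = 16/3969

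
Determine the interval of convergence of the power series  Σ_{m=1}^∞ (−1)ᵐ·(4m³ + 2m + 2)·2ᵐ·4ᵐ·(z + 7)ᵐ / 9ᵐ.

(-65/8, -47/8)

The ratio of consecutive coefficients is [(4(m+1)³ + 2(m+1) + 2)/(4m³ + 2m + 2)] · 2·4/9 → 8/9.
Convergence for |z + 7| · 8/9 < 1, i.e. |z + 7| < 9/8. So R = 9/8.
Check z = -47/8: the terms do not tend to 0, so the series diverges.
Endpoint z = -65/8: the m-th term does not approach 0; divergence by the term test.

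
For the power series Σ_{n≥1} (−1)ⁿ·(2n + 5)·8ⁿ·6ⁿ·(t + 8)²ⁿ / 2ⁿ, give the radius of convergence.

R = √6/12

By the ratio test, |a_{n+1}/a_n| = [(2(n+1) + 5)/(2n + 5)] · 8·6/2 → 24.
Successive powers of (t + 8) differ by 2, so the series converges when |t + 8|² · 24 < 1, i.e. |t + 8| < √(1/24). So R = √6/12.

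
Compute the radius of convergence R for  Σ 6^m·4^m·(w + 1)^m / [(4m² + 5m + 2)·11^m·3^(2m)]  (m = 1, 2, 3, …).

Apply the ratio test: |a_{m+1}| / |a_m| = [(4m² + 5m + 2)/(4(m+1)² + 5(m+1) + 2)] · 6·4/(11·9), which tends to 8/33 as m → ∞.
Hence the series converges for |w + 1| < 1/(8/33) = 33/8, so the radius of convergence is 33/8.

R = 33/8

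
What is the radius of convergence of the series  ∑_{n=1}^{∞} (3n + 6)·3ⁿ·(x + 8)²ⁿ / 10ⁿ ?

R = √30/3

Apply the ratio test: |a_{n+1}| / |a_n| = [(3(n+1) + 6)/(3n + 6)] · 3/10, which tends to 3/10 as n → ∞.
Writing y = (x + 8)², the series in y has radius 10/3, so |x + 8| < √(10/3) and R = √30/3.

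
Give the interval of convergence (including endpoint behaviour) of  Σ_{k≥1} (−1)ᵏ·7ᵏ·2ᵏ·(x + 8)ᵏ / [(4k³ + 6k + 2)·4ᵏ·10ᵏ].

[-76/7, -36/7]

The ratio of consecutive coefficients is [(4k³ + 6k + 2)/(4(k+1)³ + 6(k+1) + 2)] · 7·2/(4·10) → 7/20.
Convergence for |x + 8| · 7/20 < 1, i.e. |x + 8| < 20/7. So R = 20/7.
Endpoint x = -36/7: the series is dominated by a constant times Σ 1/k³, which converges (p = 3 > 1).
Endpoint x = -76/7: the series is dominated by a constant times Σ 1/k³, which converges (p = 3 > 1).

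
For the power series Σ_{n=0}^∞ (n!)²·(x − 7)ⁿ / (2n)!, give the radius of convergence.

The ratio of consecutive coefficients is (n+1)²/[(2n+1)·(2n+2)] → 1/4.
Convergence for |x − 7| · 1/4 < 1, i.e. |x − 7| < 4. So R = 4.

R = 4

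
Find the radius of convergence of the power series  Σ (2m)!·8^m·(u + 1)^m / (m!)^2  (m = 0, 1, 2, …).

R = 1/32

Ratio test: |a_{m+1}/a_m| = (2m+1)·(2m+2)/(m+1)² · 8 → 32 as m → ∞.
Thus R = 1/(32) = 1/32.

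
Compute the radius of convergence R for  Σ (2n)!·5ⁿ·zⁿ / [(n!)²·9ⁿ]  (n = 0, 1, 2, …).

R = 9/20

The ratio of consecutive coefficients is (2n+1)·(2n+2)/(n+1)² · 5/9 → 20/9.
The series converges when 20/9 · |z| < 1, giving R = 9/20.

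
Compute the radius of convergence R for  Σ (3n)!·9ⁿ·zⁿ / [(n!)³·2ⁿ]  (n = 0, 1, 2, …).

The ratio of consecutive coefficients is (3n+1)·(3n+2)·(3n+3)/(n+1)³ · 9/2 → 243/2.
The series converges when 243/2 · |z| < 1, giving R = 2/243.

R = 2/243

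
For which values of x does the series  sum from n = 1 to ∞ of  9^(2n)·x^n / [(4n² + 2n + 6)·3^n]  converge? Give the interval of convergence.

[-1/27, 1/27]

Apply the ratio test: |a_{n+1}| / |a_n| = [(4n² + 2n + 6)/(4(n+1)² + 2(n+1) + 6)] · 81/3, which tends to 27 as n → ∞.
The series converges when 27 · |x| < 1, giving R = 1/27.
At x = 1/27: the terms are on the order of 1/n², so the series converges absolutely by comparison with the p-series (p = 2 > 1).
Check x = -1/27: the terms are on the order of 1/n², so the series converges absolutely by comparison with the p-series (p = 2 > 1).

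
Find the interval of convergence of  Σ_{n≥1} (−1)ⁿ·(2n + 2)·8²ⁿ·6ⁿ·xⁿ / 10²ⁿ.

Ratio test: |a_{n+1}/a_n| = [(2(n+1) + 2)/(2n + 2)] · 64·6/100 → 96/25 as n → ∞.
Convergence for |x| · 96/25 < 1, i.e. |x| < 25/96. So R = 25/96.
When x = 25/96, the terms have absolute value of order n, which does not tend to 0, so the series diverges by the divergence test.
Check x = -25/96: the n-th term does not approach 0; divergence by the term test.

(-25/96, 25/96)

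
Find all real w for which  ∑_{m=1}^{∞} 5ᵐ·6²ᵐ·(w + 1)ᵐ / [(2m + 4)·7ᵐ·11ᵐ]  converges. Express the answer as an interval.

By the ratio test, |a_{m+1}/a_m| = [(2m + 4)/(2(m+1) + 4)] · 5·36/(7·11) → 180/77.
Convergence for |w + 1| · 180/77 < 1, i.e. |w + 1| < 77/180. So R = 77/180.
Endpoint w = -103/180: the terms behave like c/m; limit comparison with the harmonic series gives divergence.
At w = -257/180: the terms alternate in sign and decrease monotonically to 0 in absolute value (size ~ c/m), so the alternating series test gives convergence.

[-257/180, -103/180)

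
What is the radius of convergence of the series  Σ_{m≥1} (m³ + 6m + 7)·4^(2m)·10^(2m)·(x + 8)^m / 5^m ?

Ratio test: |a_{m+1}/a_m| = [((m+1)³ + 6(m+1) + 7)/(m³ + 6m + 7)] · 16·100/5 → 320 as m → ∞.
Hence the series converges for |x + 8| < 1/(320) = 1/320, so the radius of convergence is 1/320.

R = 1/320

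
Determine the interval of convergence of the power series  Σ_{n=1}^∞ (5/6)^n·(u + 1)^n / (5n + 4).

[-11/5, 1/5)

Ratio test: |a_{n+1}/a_n| = [(5n + 4)/(5(n+1) + 4)] · 5/6 → 5/6 as n → ∞.
Convergence for |u + 1| · 5/6 < 1, i.e. |u + 1| < 6/5. So R = 6/5.
Endpoint u = 1/5: the terms behave like c/n; limit comparison with the harmonic series gives divergence.
Check u = -11/5: an alternating series whose terms decrease to 0 in absolute value, so it converges by the Leibniz criterion.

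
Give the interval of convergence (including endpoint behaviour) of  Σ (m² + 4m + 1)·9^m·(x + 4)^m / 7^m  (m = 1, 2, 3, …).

By the ratio test, |a_{m+1}/a_m| = [((m+1)² + 4(m+1) + 1)/(m² + 4m + 1)] · 9/7 → 9/7.
Hence the series converges for |x + 4| < 1/(9/7) = 7/9, so the radius of convergence is 7/9.
At x = -29/9: the terms have absolute value of order m², which does not tend to 0, so the series diverges by the divergence test.
When x = -43/9, the m-th term does not approach 0; divergence by the term test.

(-43/9, -29/9)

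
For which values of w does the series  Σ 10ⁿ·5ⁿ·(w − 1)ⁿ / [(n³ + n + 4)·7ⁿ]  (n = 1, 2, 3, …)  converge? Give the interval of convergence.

[43/50, 57/50]

Ratio test: |a_{n+1}/a_n| = [(n³ + n + 4)/((n+1)³ + (n+1) + 4)] · 10·5/7 → 50/7 as n → ∞.
Hence the series converges for |w − 1| < 1/(50/7) = 7/50, so the radius of convergence is 7/50.
Check w = 57/50: the series is dominated by a constant times Σ 1/n³, which converges (p = 3 > 1).
At w = 43/50: the terms are on the order of 1/n³, so the series converges absolutely by comparison with the p-series (p = 3 > 1).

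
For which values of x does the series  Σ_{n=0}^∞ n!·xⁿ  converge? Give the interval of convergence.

{0}

By the ratio test, |a_{n+1}/a_n| = (n+1) → ∞.
The ratio grows without bound, so the series diverges whenever x ≠ 0; it converges only at x = 0. R = 0.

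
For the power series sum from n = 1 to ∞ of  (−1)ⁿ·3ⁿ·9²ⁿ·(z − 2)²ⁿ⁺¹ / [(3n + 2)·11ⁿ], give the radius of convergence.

R = √33/27

By the ratio test, |a_{n+1}/a_n| = [(3n + 2)/(3(n+1) + 2)] · 3·81/11 → 243/11.
Since the exponent of (z − 2) increases by 2 each term, convergence requires |z − 2|² < 11/243, hence R = √33/27.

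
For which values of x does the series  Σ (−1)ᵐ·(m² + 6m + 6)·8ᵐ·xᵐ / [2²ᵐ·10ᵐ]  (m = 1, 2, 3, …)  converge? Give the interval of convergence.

(-5, 5)

By the ratio test, |a_{m+1}/a_m| = [((m+1)² + 6(m+1) + 6)/(m² + 6m + 6)] · 8/(4·10) → 1/5.
Thus R = 1/(1/5) = 5.
Endpoint x = 5: the terms do not tend to 0, so the series diverges.
At x = -5: the m-th term does not approach 0; divergence by the term test.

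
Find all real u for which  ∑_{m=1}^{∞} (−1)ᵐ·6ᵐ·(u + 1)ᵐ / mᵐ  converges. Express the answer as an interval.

(−∞, ∞)

By the Cauchy root test, |a_m|^(1/m) = 6/m → 0.
The limit is 0 for every u, so R = ∞.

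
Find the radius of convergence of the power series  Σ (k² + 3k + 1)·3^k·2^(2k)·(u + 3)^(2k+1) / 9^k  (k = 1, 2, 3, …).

R = √3/2

Apply the ratio test: |a_{k+1}| / |a_k| = [((k+1)² + 3(k+1) + 1)/(k² + 3k + 1)] · 3·4/9, which tends to 4/3 as k → ∞.
Successive powers of (u + 3) differ by 2, so the series converges when |u + 3|² · 4/3 < 1, i.e. |u + 3| < √(3/4). So R = √3/2.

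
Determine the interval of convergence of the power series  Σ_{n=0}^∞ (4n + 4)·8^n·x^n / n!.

Apply the ratio test: |a_{n+1}| / |a_n| = (4(n+1) + 4)/(4n + 4) · 8 · 1/(n+1), which tends to 0 as n → ∞.
The ratio tends to 0 regardless of x, hence R = ∞.

(−∞, ∞)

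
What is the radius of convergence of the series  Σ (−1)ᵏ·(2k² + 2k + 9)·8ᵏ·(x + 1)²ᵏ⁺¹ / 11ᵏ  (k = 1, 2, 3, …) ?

By the ratio test, |a_{k+1}/a_k| = [(2(k+1)² + 2(k+1) + 9)/(2k² + 2k + 9)] · 8/11 → 8/11.
Since the exponent of (x + 1) increases by 2 each term, convergence requires |x + 1|² < 11/8, hence R = √22/4.

R = √22/4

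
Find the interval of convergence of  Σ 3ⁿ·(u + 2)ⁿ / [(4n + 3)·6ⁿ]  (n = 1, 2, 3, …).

By the ratio test, |a_{n+1}/a_n| = [(4n + 3)/(4(n+1) + 3)] · 3/6 → 1/2.
Hence the series converges for |u + 2| < 1/(1/2) = 2, so the radius of convergence is 2.
Endpoint u = 0: the terms are asymptotic to a nonzero constant times 1/n, so the series diverges by limit comparison with Σ 1/n.
Check u = -4: the terms alternate in sign and decrease monotonically to 0 in absolute value (size ~ c/n), so the alternating series test gives convergence.

[-4, 0)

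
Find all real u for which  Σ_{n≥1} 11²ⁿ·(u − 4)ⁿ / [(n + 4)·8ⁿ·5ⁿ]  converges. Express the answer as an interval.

Ratio test: |a_{n+1}/a_n| = [(n + 4)/((n+1) + 4)] · 121/(8·5) → 121/40 as n → ∞.
Hence the series converges for |u − 4| < 1/(121/40) = 40/121, so the radius of convergence is 40/121.
At u = 524/121: the terms behave like c/n; limit comparison with the harmonic series gives divergence.
Endpoint u = 444/121: convergence follows from the alternating series test (terms decrease monotonically to 0).

[444/121, 524/121)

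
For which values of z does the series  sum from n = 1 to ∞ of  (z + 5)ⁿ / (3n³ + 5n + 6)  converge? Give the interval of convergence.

[-6, -4]

Apply the ratio test: |a_{n+1}| / |a_n| = (3n³ + 5n + 6)/(3(n+1)³ + 5(n+1) + 6), which tends to 1 as n → ∞.
Convergence for |z + 5| < 1, so R = 1.
When z = -4, absolute convergence follows by limit comparison with Σ 1/n³.
Endpoint z = -6: the terms are on the order of 1/n³, so the series converges absolutely by comparison with the p-series (p = 3 > 1).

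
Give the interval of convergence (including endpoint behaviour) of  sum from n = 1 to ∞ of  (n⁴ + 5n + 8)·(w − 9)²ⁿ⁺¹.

The ratio of consecutive coefficients is ((n+1)⁴ + 5(n+1) + 8)/(n⁴ + 5n + 8) → 1.
Writing y = (w − 9)², the series in y has radius 1, so |w − 9| < √(1) = 1 and R = 1.
Check w = 10: the terms do not tend to 0, so the series diverges.
Endpoint w = 8: the terms have absolute value of order n⁴, which does not tend to 0, so the series diverges by the divergence test.

(8, 10)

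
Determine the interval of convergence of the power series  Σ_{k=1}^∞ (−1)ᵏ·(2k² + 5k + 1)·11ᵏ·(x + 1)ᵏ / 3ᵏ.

By the ratio test, |a_{k+1}/a_k| = [(2(k+1)² + 5(k+1) + 1)/(2k² + 5k + 1)] · 11/3 → 11/3.
Convergence for |x + 1| · 11/3 < 1, i.e. |x + 1| < 3/11. So R = 3/11.
When x = -8/11, the terms have absolute value of order k², which does not tend to 0, so the series diverges by the divergence test.
Check x = -14/11: the terms do not tend to 0, so the series diverges.

(-14/11, -8/11)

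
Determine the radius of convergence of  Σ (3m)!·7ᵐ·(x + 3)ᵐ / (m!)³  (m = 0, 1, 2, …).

By the ratio test, |a_{m+1}/a_m| = (3m+1)·(3m+2)·(3m+3)/(m+1)³ · 7 → 189.
Thus R = 1/(189) = 1/189.

R = 1/189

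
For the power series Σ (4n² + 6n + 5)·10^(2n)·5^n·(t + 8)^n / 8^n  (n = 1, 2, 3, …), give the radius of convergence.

Apply the ratio test: |a_{n+1}| / |a_n| = [(4(n+1)² + 6(n+1) + 5)/(4n² + 6n + 5)] · 100·5/8, which tends to 125/2 as n → ∞.
Hence the series converges for |t + 8| < 1/(125/2) = 2/125, so the radius of convergence is 2/125.

R = 2/125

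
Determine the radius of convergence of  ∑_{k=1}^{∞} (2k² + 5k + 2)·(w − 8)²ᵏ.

By the ratio test, |a_{k+1}/a_k| = (2(k+1)² + 5(k+1) + 2)/(2k² + 5k + 2) → 1.
Since the exponent of (w − 8) increases by 2 each term, convergence requires |w − 8|² < 1, hence R = 1.

R = 1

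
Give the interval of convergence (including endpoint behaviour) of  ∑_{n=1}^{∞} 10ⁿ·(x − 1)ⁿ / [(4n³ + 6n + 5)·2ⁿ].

[4/5, 6/5]

Ratio test: |a_{n+1}/a_n| = [(4n³ + 6n + 5)/(4(n+1)³ + 6(n+1) + 5)] · 10/2 → 5 as n → ∞.
Convergence for |x − 1| · 5 < 1, i.e. |x − 1| < 1/5. So R = 1/5.
Endpoint x = 6/5: the terms are on the order of 1/n³, so the series converges absolutely by comparison with the p-series (p = 3 > 1).
Check x = 4/5: absolute convergence follows by limit comparison with Σ 1/n³.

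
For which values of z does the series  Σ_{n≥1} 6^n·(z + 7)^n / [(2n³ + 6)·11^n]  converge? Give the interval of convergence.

The ratio of consecutive coefficients is [(2n³ + 6)/(2(n+1)³ + 6)] · 6/11 → 6/11.
The series converges when 6/11 · |z + 7| < 1, giving R = 11/6.
Check z = -31/6: the series is dominated by a constant times Σ 1/n³, which converges (p = 3 > 1).
At z = -53/6: the terms are on the order of 1/n³, so the series converges absolutely by comparison with the p-series (p = 3 > 1).

[-53/6, -31/6]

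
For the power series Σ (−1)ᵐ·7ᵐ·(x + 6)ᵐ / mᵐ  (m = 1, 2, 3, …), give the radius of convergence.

R = ∞

By the Cauchy root test, |a_m|^(1/m) = 7/m → 0.
Since the m-th root of |a_m| tends to 0, the series converges for all real x; R = ∞.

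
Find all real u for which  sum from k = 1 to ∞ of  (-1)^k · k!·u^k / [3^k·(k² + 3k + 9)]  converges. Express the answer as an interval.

{0}

The ratio of consecutive coefficients is (k+1) · 1/3 · (k² + 3k + 9)/((k+1)² + 3(k+1) + 9) → ∞.
The ratio grows without bound, so the series diverges whenever u ≠ 0; it converges only at u = 0. R = 0.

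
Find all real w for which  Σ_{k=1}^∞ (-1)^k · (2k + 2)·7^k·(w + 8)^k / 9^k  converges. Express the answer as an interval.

(-65/7, -47/7)

Apply the ratio test: |a_{k+1}| / |a_k| = [(2(k+1) + 2)/(2k + 2)] · 7/9, which tends to 7/9 as k → ∞.
Thus R = 1/(7/9) = 9/7.
Check w = -47/7: the terms have absolute value of order k, which does not tend to 0, so the series diverges by the divergence test.
Check w = -65/7: the terms have absolute value of order k, which does not tend to 0, so the series diverges by the divergence test.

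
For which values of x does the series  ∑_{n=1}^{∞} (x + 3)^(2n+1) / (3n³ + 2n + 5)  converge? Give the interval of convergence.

Ratio test: |a_{n+1}/a_n| = (3n³ + 2n + 5)/(3(n+1)³ + 2(n+1) + 5) → 1 as n → ∞.
Writing y = (x + 3)², the series in y has radius 1, so |x + 3| < √(1) = 1 and R = 1.
Check x = -2: the series is dominated by a constant times Σ 1/n³, which converges (p = 3 > 1).
Check x = -4: the terms are on the order of 1/n³, so the series converges absolutely by comparison with the p-series (p = 3 > 1).

[-4, -2]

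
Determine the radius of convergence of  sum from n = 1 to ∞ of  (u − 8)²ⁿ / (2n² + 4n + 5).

R = 1

The ratio of consecutive coefficients is (2n² + 4n + 5)/(2(n+1)² + 4(n+1) + 5) → 1.
Since the exponent of (u − 8) increases by 2 each term, convergence requires |u − 8|² < 1, hence R = 1.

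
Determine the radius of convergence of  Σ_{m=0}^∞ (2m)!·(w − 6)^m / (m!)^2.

R = 1/4

Ratio test: |a_{m+1}/a_m| = (2m+1)·(2m+2)/(m+1)² → 4 as m → ∞.
Convergence for |w − 6| · 4 < 1, i.e. |w − 6| < 1/4. So R = 1/4.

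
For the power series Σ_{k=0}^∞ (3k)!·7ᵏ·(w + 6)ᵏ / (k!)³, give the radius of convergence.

By the ratio test, |a_{k+1}/a_k| = (3k+1)·(3k+2)·(3k+3)/(k+1)³ · 7 → 189.
Thus R = 1/(189) = 1/189.

R = 1/189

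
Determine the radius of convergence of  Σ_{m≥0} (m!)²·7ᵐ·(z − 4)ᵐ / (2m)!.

R = 4/7

Ratio test: |a_{m+1}/a_m| = (m+1)²/[(2m+1)·(2m+2)] · 7 → 7/4 as m → ∞.
The series converges when 7/4 · |z − 4| < 1, giving R = 4/7.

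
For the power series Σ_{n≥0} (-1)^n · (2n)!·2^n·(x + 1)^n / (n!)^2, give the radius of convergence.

R = 1/8

Apply the ratio test: |a_{n+1}| / |a_n| = (2n+1)·(2n+2)/(n+1)² · 2, which tends to 8 as n → ∞.
Convergence for |x + 1| · 8 < 1, i.e. |x + 1| < 1/8. So R = 1/8.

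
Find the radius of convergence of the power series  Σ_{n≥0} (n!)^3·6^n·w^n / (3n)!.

R = 9/2

Apply the ratio test: |a_{n+1}| / |a_n| = (n+1)³/[(3n+1)·(3n+2)·(3n+3)] · 6, which tends to 2/9 as n → ∞.
Convergence for |w| · 2/9 < 1, i.e. |w| < 9/2. So R = 9/2.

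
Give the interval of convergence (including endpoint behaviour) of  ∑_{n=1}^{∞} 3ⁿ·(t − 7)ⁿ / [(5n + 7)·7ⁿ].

The ratio of consecutive coefficients is [(5n + 7)/(5(n+1) + 7)] · 3/7 → 3/7.
Convergence for |t − 7| · 3/7 < 1, i.e. |t − 7| < 7/3. So R = 7/3.
At t = 28/3: the terms behave like c/n; limit comparison with the harmonic series gives divergence.
At t = 14/3: convergence follows from the alternating series test (terms decrease monotonically to 0).

[14/3, 28/3)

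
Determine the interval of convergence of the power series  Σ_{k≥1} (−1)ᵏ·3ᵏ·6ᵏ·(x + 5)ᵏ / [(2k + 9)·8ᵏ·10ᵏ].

By the ratio test, |a_{k+1}/a_k| = [(2k + 9)/(2(k+1) + 9)] · 3·6/(8·10) → 9/40.
Hence the series converges for |x + 5| < 1/(9/40) = 40/9, so the radius of convergence is 40/9.
When x = -5/9, convergence follows from the alternating series test (terms decrease monotonically to 0).
When x = -85/9, the terms are asymptotic to a nonzero constant times 1/k, so the series diverges by limit comparison with Σ 1/k.

(-85/9, -5/9]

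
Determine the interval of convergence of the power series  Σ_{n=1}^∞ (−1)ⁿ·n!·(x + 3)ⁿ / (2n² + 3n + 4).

{-3}

Apply the ratio test: |a_{n+1}| / |a_n| = (n+1) · (2n² + 3n + 4)/(2(n+1)² + 3(n+1) + 4), which tends to ∞ as n → ∞.
The ratio grows without bound, so the series diverges whenever (x + 3) ≠ 0; it converges only at x = -3. R = 0.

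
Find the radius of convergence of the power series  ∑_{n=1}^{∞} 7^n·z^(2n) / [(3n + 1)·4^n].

R = 2√7/7

The ratio of consecutive coefficients is [(3n + 1)/(3(n+1) + 1)] · 7/4 → 7/4.
Since the exponent of z increases by 2 each term, convergence requires |z|² < 4/7, hence R = 2√7/7.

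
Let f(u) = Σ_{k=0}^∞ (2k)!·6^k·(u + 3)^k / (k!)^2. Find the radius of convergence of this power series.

R = 1/24

Ratio test: |a_{k+1}/a_k| = (2k+1)·(2k+2)/(k+1)² · 6 → 24 as k → ∞.
Convergence for |u + 3| · 24 < 1, i.e. |u + 3| < 1/24. So R = 1/24.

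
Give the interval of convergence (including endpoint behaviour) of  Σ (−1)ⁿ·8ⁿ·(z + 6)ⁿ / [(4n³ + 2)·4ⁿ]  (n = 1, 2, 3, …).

[-13/2, -11/2]

Ratio test: |a_{n+1}/a_n| = [(4n³ + 2)/(4(n+1)³ + 2)] · 8/4 → 2 as n → ∞.
Thus R = 1/(2) = 1/2.
Endpoint z = -11/2: the terms are on the order of 1/n³, so the series converges absolutely by comparison with the p-series (p = 3 > 1).
At z = -13/2: absolute convergence follows by limit comparison with Σ 1/n³.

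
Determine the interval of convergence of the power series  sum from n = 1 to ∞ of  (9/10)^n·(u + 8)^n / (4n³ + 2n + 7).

[-82/9, -62/9]

The ratio of consecutive coefficients is [(4n³ + 2n + 7)/(4(n+1)³ + 2(n+1) + 7)] · 9/10 → 9/10.
Hence the series converges for |u + 8| < 1/(9/10) = 10/9, so the radius of convergence is 10/9.
When u = -62/9, absolute convergence follows by limit comparison with Σ 1/n³.
Endpoint u = -82/9: the series is dominated by a constant times Σ 1/n³, which converges (p = 3 > 1).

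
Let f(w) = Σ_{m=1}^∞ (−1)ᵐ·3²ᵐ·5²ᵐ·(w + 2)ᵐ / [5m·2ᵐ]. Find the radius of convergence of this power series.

R = 2/225

By the ratio test, |a_{m+1}/a_m| = [5m/5(m+1)] · 9·25/2 → 225/2.
Hence the series converges for |w + 2| < 1/(225/2) = 2/225, so the radius of convergence is 2/225.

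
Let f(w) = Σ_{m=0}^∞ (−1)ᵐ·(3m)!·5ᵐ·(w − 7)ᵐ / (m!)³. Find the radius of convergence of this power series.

R = 1/135

The ratio of consecutive coefficients is (3m+1)·(3m+2)·(3m+3)/(m+1)³ · 5 → 135.
The series converges when 135 · |w − 7| < 1, giving R = 1/135.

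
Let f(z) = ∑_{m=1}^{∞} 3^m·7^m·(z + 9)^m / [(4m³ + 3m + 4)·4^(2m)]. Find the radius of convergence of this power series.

R = 16/21

By the ratio test, |a_{m+1}/a_m| = [(4m³ + 3m + 4)/(4(m+1)³ + 3(m+1) + 4)] · 3·7/16 → 21/16.
Thus R = 1/(21/16) = 16/21.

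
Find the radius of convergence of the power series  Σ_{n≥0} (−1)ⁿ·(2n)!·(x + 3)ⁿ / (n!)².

The ratio of consecutive coefficients is (2n+1)·(2n+2)/(n+1)² → 4.
Thus R = 1/(4) = 1/4.

R = 1/4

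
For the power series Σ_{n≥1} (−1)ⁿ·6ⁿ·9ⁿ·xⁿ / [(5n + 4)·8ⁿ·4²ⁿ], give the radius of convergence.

By the ratio test, |a_{n+1}/a_n| = [(5n + 4)/(5(n+1) + 4)] · 6·9/(8·16) → 27/64.
Thus R = 1/(27/64) = 64/27.

R = 64/27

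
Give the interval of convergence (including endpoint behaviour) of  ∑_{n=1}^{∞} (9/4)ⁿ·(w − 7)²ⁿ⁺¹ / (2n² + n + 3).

[19/3, 23/3]

The ratio of consecutive coefficients is [(2n² + n + 3)/(2(n+1)² + (n+1) + 3)] · 9/4 → 9/4.
Successive powers of (w − 7) differ by 2, so the series converges when |w − 7|² · 9/4 < 1, i.e. |w − 7| < √(4/9) = 2/3. So R = 2/3.
At w = 23/3: absolute convergence follows by limit comparison with Σ 1/n².
Check w = 19/3: absolute convergence follows by limit comparison with Σ 1/n².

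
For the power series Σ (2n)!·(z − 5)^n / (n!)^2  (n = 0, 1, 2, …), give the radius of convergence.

R = 1/4

Apply the ratio test: |a_{n+1}| / |a_n| = (2n+1)·(2n+2)/(n+1)², which tends to 4 as n → ∞.
Hence the series converges for |z − 5| < 1/(4) = 1/4, so the radius of convergence is 1/4.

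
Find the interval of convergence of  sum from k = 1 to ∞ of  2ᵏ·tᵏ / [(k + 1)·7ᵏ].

[-7/2, 7/2)

The ratio of consecutive coefficients is [(k + 1)/((k+1) + 1)] · 2/7 → 2/7.
Thus R = 1/(2/7) = 7/2.
Check t = 7/2: comparison with the harmonic series Σ 1/k shows the series diverges.
When t = -7/2, the terms alternate in sign and decrease monotonically to 0 in absolute value (size ~ c/k), so the alternating series test gives convergence.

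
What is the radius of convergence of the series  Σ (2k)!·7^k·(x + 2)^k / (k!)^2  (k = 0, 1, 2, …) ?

R = 1/28

The ratio of consecutive coefficients is (2k+1)·(2k+2)/(k+1)² · 7 → 28.
Hence the series converges for |x + 2| < 1/(28) = 1/28, so the radius of convergence is 1/28.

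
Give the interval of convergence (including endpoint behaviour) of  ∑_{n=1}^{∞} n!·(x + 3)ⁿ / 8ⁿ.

{-3}

The ratio of consecutive coefficients is (n+1) · 1/8 → ∞.
Since the ratio → ∞, the series diverges for every x ≠ -3, and R = 0.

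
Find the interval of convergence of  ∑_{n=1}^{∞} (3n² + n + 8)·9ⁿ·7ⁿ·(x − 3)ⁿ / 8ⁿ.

(181/63, 197/63)

Apply the ratio test: |a_{n+1}| / |a_n| = [(3(n+1)² + (n+1) + 8)/(3n² + n + 8)] · 9·7/8, which tends to 63/8 as n → ∞.
Hence the series converges for |x − 3| < 1/(63/8) = 8/63, so the radius of convergence is 8/63.
Endpoint x = 197/63: the terms do not tend to 0, so the series diverges.
Endpoint x = 181/63: the terms do not tend to 0, so the series diverges.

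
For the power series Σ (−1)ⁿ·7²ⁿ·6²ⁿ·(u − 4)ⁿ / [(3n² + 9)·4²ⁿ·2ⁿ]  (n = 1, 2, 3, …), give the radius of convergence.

R = 8/441

Ratio test: |a_{n+1}/a_n| = [(3n² + 9)/(3(n+1)² + 9)] · 49·36/(16·2) → 441/8 as n → ∞.
The series converges when 441/8 · |u − 4| < 1, giving R = 8/441.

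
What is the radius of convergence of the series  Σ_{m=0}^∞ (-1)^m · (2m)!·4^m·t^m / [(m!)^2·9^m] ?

By the ratio test, |a_{m+1}/a_m| = (2m+1)·(2m+2)/(m+1)² · 4/9 → 16/9.
The series converges when 16/9 · |t| < 1, giving R = 9/16.

R = 9/16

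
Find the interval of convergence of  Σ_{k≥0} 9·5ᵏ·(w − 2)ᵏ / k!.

(−∞, ∞)

The ratio of consecutive coefficients is 9/9 · 5 · 1/(k+1) → 0.
Since the limit is 0 < 1 for every w, the series converges on all of ℝ and R = ∞.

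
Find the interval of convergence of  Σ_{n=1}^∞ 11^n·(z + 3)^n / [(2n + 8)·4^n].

The ratio of consecutive coefficients is [(2n + 8)/(2(n+1) + 8)] · 11/4 → 11/4.
Hence the series converges for |z + 3| < 1/(11/4) = 4/11, so the radius of convergence is 4/11.
Endpoint z = -29/11: comparison with the harmonic series Σ 1/n shows the series diverges.
At z = -37/11: the terms alternate in sign and decrease monotonically to 0 in absolute value (size ~ c/n), so the alternating series test gives convergence.

[-37/11, -29/11)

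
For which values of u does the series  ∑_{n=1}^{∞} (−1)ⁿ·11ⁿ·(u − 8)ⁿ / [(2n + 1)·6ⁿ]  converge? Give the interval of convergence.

Ratio test: |a_{n+1}/a_n| = [(2n + 1)/(2(n+1) + 1)] · 11/6 → 11/6 as n → ∞.
The series converges when 11/6 · |u − 8| < 1, giving R = 6/11.
Endpoint u = 94/11: the terms alternate in sign and decrease monotonically to 0 in absolute value (size ~ c/n), so the alternating series test gives convergence.
When u = 82/11, comparison with the harmonic series Σ 1/n shows the series diverges.

(82/11, 94/11]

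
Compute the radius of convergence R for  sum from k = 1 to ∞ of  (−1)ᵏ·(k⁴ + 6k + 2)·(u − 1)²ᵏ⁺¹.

R = 1

Apply the ratio test: |a_{k+1}| / |a_k| = ((k+1)⁴ + 6(k+1) + 2)/(k⁴ + 6k + 2), which tends to 1 as k → ∞.
Successive powers of (u − 1) differ by 2, so the series converges when |u − 1|² · 1 < 1, i.e. |u − 1| < √(1) = 1. So R = 1.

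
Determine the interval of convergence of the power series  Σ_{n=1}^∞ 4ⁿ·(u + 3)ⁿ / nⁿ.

(−∞, ∞)

Root test: |a_n|^(1/n) = 4/n → 0.
The limit is 0 for every u, so R = ∞.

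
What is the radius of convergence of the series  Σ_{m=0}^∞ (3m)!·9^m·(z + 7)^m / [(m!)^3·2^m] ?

R = 2/243

Ratio test: |a_{m+1}/a_m| = (3m+1)·(3m+2)·(3m+3)/(m+1)³ · 9/2 → 243/2 as m → ∞.
Convergence for |z + 7| · 243/2 < 1, i.e. |z + 7| < 2/243. So R = 2/243.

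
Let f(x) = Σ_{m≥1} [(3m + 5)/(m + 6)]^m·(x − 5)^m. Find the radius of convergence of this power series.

Applying the root test, |a_m|^(1/m) = (3m + 5)/(m + 6) → 3.
Thus R = 1/(3) = 1/3.

R = 1/3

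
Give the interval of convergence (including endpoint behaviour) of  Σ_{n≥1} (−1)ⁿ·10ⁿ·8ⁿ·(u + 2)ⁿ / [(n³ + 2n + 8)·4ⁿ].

[-41/20, -39/20]

The ratio of consecutive coefficients is [(n³ + 2n + 8)/((n+1)³ + 2(n+1) + 8)] · 10·8/4 → 20.
Convergence for |u + 2| · 20 < 1, i.e. |u + 2| < 1/20. So R = 1/20.
At u = -39/20: the terms are on the order of 1/n³, so the series converges absolutely by comparison with the p-series (p = 3 > 1).
Endpoint u = -41/20: the series is dominated by a constant times Σ 1/n³, which converges (p = 3 > 1).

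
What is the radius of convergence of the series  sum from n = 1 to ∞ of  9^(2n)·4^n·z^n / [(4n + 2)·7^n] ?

By the ratio test, |a_{n+1}/a_n| = [(4n + 2)/(4(n+1) + 2)] · 81·4/7 → 324/7.
Thus R = 1/(324/7) = 7/324.

R = 7/324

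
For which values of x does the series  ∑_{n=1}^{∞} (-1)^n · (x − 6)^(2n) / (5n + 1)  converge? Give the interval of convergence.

Apply the ratio test: |a_{n+1}| / |a_n| = (5n + 1)/(5(n+1) + 1), which tends to 1 as n → ∞.
Since the exponent of (x − 6) increases by 2 each term, convergence requires |x − 6|² < 1, hence R = 1.
At x = 7: convergence follows from the alternating series test (terms decrease monotonically to 0).
Endpoint x = 5: convergence follows from the alternating series test (terms decrease monotonically to 0).

[5, 7]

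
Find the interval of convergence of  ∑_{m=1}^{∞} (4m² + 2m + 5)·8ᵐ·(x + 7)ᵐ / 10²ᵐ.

The ratio of consecutive coefficients is [(4(m+1)² + 2(m+1) + 5)/(4m² + 2m + 5)] · 8/100 → 2/25.
The series converges when 2/25 · |x + 7| < 1, giving R = 25/2.
Endpoint x = 11/2: the terms have absolute value of order m², which does not tend to 0, so the series diverges by the divergence test.
At x = -39/2: the terms have absolute value of order m², which does not tend to 0, so the series diverges by the divergence test.

(-39/2, 11/2)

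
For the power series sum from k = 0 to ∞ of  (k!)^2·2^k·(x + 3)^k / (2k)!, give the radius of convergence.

By the ratio test, |a_{k+1}/a_k| = (k+1)²/[(2k+1)·(2k+2)] · 2 → 1/2.
The series converges when 1/2 · |x + 3| < 1, giving R = 2.

R = 2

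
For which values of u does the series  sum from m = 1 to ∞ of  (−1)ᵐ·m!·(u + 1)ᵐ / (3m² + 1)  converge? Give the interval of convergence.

{-1}

Apply the ratio test: |a_{m+1}| / |a_m| = (m+1) · (3m² + 1)/(3(m+1)² + 1), which tends to ∞ as m → ∞.
The terms grow without bound for any (u + 1) ≠ 0, so R = 0 (convergence only at u = -1).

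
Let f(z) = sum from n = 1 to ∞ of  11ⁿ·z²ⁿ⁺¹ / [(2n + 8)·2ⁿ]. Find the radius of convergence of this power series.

R = √22/11

Apply the ratio test: |a_{n+1}| / |a_n| = [(2n + 8)/(2(n+1) + 8)] · 11/2, which tends to 11/2 as n → ∞.
Successive powers of z differ by 2, so the series converges when |z|² · 11/2 < 1, i.e. |z| < √(2/11). So R = √22/11.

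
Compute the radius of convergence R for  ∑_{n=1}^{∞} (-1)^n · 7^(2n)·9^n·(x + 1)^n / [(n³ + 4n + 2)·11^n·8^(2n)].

R = 704/441

The ratio of consecutive coefficients is [(n³ + 4n + 2)/((n+1)³ + 4(n+1) + 2)] · 49·9/(11·64) → 441/704.
The series converges when 441/704 · |x + 1| < 1, giving R = 704/441.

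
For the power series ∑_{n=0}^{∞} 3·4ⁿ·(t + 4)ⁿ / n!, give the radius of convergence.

R = ∞

The ratio of consecutive coefficients is 3/3 · 4 · 1/(n+1) → 0.
The limit is 0, so the series converges for all t; R = ∞.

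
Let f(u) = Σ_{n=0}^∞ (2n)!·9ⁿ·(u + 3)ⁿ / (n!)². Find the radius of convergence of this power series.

The ratio of consecutive coefficients is (2n+1)·(2n+2)/(n+1)² · 9 → 36.
Thus R = 1/(36) = 1/36.

R = 1/36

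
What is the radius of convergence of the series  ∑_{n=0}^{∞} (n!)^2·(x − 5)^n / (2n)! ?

R = 4

Apply the ratio test: |a_{n+1}| / |a_n| = (n+1)²/[(2n+1)·(2n+2)], which tends to 1/4 as n → ∞.
The series converges when 1/4 · |x − 5| < 1, giving R = 4.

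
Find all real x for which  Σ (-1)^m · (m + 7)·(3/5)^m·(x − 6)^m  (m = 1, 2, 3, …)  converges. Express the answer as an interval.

(13/3, 23/3)

The ratio of consecutive coefficients is [((m+1) + 7)/(m + 7)] · 3/5 → 3/5.
Thus R = 1/(3/5) = 5/3.
At x = 23/3: the terms do not tend to 0, so the series diverges.
At x = 13/3: the terms have absolute value of order m, which does not tend to 0, so the series diverges by the divergence test.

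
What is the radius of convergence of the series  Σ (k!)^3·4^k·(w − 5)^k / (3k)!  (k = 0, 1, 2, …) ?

R = 27/4

Apply the ratio test: |a_{k+1}| / |a_k| = (k+1)³/[(3k+1)·(3k+2)·(3k+3)] · 4, which tends to 4/27 as k → ∞.
Thus R = 1/(4/27) = 27/4.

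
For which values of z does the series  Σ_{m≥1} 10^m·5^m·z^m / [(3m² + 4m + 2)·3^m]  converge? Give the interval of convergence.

Ratio test: |a_{m+1}/a_m| = [(3m² + 4m + 2)/(3(m+1)² + 4(m+1) + 2)] · 10·5/3 → 50/3 as m → ∞.
Hence the series converges for |z| < 1/(50/3) = 3/50, so the radius of convergence is 3/50.
When z = 3/50, the terms are on the order of 1/m², so the series converges absolutely by comparison with the p-series (p = 2 > 1).
When z = -3/50, absolute convergence follows by limit comparison with Σ 1/m².

[-3/50, 3/50]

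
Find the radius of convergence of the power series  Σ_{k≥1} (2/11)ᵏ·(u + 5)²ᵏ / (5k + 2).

R = √22/2

Ratio test: |a_{k+1}/a_k| = [(5k + 2)/(5(k+1) + 2)] · 2/11 → 2/11 as k → ∞.
Successive powers of (u + 5) differ by 2, so the series converges when |u + 5|² · 2/11 < 1, i.e. |u + 5| < √(11/2). So R = √22/2.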